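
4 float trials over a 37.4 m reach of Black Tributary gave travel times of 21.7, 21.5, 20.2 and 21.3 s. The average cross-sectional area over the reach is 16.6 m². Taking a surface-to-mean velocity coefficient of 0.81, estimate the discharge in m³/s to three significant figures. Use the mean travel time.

t̄ = (21.7 + 21.5 + 20.2 + 21.3) / 4 = 21.175 s
v_surface = L / t̄ = 37.4 / 21.175 = 1.766 m/s
v_mean = 0.81 × 1.766 = 1.431 m/s
Q = A × v_mean = 16.6 × 1.431 = 23.75 m³/s

23.7 m³/s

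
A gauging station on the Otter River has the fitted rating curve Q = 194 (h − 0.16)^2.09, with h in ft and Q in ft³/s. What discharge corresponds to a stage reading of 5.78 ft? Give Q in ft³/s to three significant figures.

Q = 194 × (5.78 − 0.16)^2.09 = 194 × 5.62^2.09 = 7157 ft³/s

7160 ft³/s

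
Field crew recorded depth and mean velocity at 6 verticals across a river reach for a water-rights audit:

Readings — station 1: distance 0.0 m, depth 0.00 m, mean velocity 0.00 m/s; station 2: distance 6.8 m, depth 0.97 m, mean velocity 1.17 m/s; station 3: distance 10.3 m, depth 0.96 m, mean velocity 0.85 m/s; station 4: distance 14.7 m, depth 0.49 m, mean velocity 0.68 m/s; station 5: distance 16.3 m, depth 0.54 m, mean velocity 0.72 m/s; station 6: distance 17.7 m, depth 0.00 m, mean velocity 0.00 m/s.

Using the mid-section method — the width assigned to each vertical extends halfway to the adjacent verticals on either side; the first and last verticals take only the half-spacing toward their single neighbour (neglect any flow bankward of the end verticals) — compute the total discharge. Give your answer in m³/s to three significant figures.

10.7 m³/s

w_2 = (10.3 − 0.0)/2 = 5.15 m; q_2 = 1.17 × 0.97 × 5.15 = 5.845 m³/s
w_3 = (14.7 − 6.8)/2 = 3.95 m; q_3 = 0.85 × 0.96 × 3.95 = 3.223 m³/s
w_4 = (16.3 − 10.3)/2 = 3 m; q_4 = 0.68 × 0.49 × 3 = 0.9996 m³/s
w_5 = (17.7 − 14.7)/2 = 1.5 m; q_5 = 0.72 × 0.54 × 1.5 = 0.5832 m³/s
Stations 1, 6 contribute zero (depth or velocity is 0).
Q = Σ qᵢ = 10.65 m³/s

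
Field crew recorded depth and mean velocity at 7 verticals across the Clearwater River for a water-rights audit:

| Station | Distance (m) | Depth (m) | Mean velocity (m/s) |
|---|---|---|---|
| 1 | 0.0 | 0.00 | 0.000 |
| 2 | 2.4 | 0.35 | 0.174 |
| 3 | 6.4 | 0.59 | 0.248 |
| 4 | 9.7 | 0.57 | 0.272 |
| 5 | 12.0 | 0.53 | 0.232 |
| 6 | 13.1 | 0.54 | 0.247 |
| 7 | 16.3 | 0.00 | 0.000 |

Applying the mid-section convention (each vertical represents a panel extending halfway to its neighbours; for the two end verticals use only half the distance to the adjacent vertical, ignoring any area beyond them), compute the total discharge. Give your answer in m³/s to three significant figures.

1.66 m³/s

w_2 = (6.4 − 0.0)/2 = 3.2 m; q_2 = 0.174 × 0.35 × 3.2 = 0.1949 m³/s
w_3 = (9.7 − 2.4)/2 = 3.65 m; q_3 = 0.248 × 0.59 × 3.65 = 0.5341 m³/s
w_4 = (12.0 − 6.4)/2 = 2.8 m; q_4 = 0.272 × 0.57 × 2.8 = 0.4341 m³/s
w_5 = (13.1 − 9.7)/2 = 1.7 m; q_5 = 0.232 × 0.53 × 1.7 = 0.2090 m³/s
w_6 = (16.3 − 12.0)/2 = 2.15 m; q_6 = 0.247 × 0.54 × 2.15 = 0.2868 m³/s
Stations 1, 7 contribute zero (depth or velocity is 0).
Q = Σ qᵢ = 1.659 m³/s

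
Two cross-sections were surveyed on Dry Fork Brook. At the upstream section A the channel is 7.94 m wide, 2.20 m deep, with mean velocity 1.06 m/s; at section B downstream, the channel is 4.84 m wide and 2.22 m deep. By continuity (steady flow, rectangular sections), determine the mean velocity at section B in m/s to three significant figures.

1.72 m/s

Q = A₁V₁ = (7.94×2.20) × 1.06 = 18.52 m³/s
A₂ = 4.84 × 2.22 = 10.74 m²
V₂ = Q/A₂ = 18.52/10.74 = 1.723 m/s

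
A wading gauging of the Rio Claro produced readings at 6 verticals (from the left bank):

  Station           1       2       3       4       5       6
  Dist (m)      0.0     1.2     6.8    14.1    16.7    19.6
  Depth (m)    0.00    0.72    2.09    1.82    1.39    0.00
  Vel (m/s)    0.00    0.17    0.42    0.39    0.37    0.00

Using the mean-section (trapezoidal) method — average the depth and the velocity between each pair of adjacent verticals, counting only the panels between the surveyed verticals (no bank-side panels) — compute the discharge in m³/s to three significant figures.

Panel 1-2: Δb = 1.2 m, d̄ = (0.00+0.72)/2 = 0.36, v̄ = (0.00+0.17)/2 = 0.085 → q = 1.2×0.36×0.085 = 0.03672 m³/s
Panel 2-3: Δb = 5.6 m, d̄ = (0.72+2.09)/2 = 1.405, v̄ = (0.17+0.42)/2 = 0.295 → q = 5.6×1.405×0.295 = 2.321 m³/s
Panel 3-4: Δb = 7.3 m, d̄ = (2.09+1.82)/2 = 1.955, v̄ = (0.42+0.39)/2 = 0.405 → q = 7.3×1.955×0.405 = 5.780 m³/s
Panel 4-5: Δb = 2.6 m, d̄ = (1.82+1.39)/2 = 1.605, v̄ = (0.39+0.37)/2 = 0.38 → q = 2.6×1.605×0.38 = 1.586 m³/s
Panel 5-6: Δb = 2.9 m, d̄ = (1.39+0.00)/2 = 0.695, v̄ = (0.37+0.00)/2 = 0.185 → q = 2.9×0.695×0.185 = 0.3729 m³/s
Q = Σ q = 10.10 m³/s

10.1 m³/s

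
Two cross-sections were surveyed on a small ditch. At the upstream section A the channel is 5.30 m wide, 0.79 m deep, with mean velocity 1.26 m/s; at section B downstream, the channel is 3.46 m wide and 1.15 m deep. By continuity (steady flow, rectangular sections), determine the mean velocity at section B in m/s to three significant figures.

1.33 m/s

Q = A₁V₁ = (5.30×0.79) × 1.26 = 5.276 m³/s
A₂ = 3.46 × 1.15 = 3.979 m²
V₂ = Q/A₂ = 5.276/3.979 = 1.326 m/s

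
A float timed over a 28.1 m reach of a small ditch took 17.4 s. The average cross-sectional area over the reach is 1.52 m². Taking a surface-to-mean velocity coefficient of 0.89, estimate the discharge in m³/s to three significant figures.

v_surface = L / t̄ = 28.1 / 17.4 = 1.615 m/s
v_mean = 0.89 × 1.615 = 1.437 m/s
Q = A × v_mean = 1.52 × 1.437 = 2.185 m³/s

2.18 m³/s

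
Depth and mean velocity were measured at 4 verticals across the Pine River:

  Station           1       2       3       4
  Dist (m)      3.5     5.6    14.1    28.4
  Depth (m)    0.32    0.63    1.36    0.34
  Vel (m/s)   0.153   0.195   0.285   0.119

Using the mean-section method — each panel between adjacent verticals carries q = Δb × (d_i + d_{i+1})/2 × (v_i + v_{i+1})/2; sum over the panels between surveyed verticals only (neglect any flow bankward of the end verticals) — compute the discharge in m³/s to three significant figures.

4.66 m³/s

Panel 1-2: Δb = 2.1 m, d̄ = (0.32+0.63)/2 = 0.475, v̄ = (0.153+0.195)/2 = 0.174 → q = 2.1×0.475×0.174 = 0.1736 m³/s
Panel 2-3: Δb = 8.5 m, d̄ = (0.63+1.36)/2 = 0.995, v̄ = (0.195+0.285)/2 = 0.24 → q = 8.5×0.995×0.24 = 2.030 m³/s
Panel 3-4: Δb = 14.3 m, d̄ = (1.36+0.34)/2 = 0.85, v̄ = (0.285+0.119)/2 = 0.202 → q = 14.3×0.85×0.202 = 2.455 m³/s
Q = Σ q = 4.659 m³/s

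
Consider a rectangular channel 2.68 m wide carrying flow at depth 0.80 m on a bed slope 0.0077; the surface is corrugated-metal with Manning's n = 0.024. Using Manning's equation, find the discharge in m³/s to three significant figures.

4.94 m³/s

A = b·y = 2.68 × 0.80 = 2.144 m²
P = b + 2y = 2.68 + 2×0.80 = 4.280 m
R = A/P = 2.144/4.280 = 0.5009 m
Q = (1/n)·A·R^(2/3)·S^(1/2) = (1/0.024) × 2.144 × 0.5009^(2/3) × 0.0077^(1/2) = 4.944 m³/s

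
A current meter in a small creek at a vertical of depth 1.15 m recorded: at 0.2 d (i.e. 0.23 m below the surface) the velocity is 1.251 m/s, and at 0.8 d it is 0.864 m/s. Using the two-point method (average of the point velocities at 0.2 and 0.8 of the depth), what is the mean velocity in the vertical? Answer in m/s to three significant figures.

v̄ = (1.251 + 0.864) / 2 = 1.058 m/s

1.06 m/s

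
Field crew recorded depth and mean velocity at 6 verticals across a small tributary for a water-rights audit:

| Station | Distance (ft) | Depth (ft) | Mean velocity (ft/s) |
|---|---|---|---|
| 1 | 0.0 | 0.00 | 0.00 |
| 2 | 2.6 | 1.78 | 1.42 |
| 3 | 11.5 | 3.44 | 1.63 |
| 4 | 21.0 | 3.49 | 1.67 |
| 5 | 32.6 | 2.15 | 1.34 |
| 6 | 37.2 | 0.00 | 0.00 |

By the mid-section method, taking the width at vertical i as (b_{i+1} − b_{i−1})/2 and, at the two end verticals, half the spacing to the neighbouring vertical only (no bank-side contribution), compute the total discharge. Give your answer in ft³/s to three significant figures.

151 ft³/s

w_2 = (11.5 − 0.0)/2 = 5.75 ft; q_2 = 1.42 × 1.78 × 5.75 = 14.53 ft³/s
w_3 = (21.0 − 2.6)/2 = 9.2 ft; q_3 = 1.63 × 3.44 × 9.2 = 51.59 ft³/s
w_4 = (32.6 − 11.5)/2 = 10.55 ft; q_4 = 1.67 × 3.49 × 10.55 = 61.49 ft³/s
w_5 = (37.2 − 21.0)/2 = 8.1 ft; q_5 = 1.34 × 2.15 × 8.1 = 23.34 ft³/s
Stations 1, 6 contribute zero (depth or velocity is 0).
Q = Σ qᵢ = 150.9 ft³/s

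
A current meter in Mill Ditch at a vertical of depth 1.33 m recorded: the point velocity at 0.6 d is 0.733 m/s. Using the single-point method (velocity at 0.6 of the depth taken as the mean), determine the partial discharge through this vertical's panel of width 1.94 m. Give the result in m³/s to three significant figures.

1.89 m³/s

v̄ = v₀.₆ = 0.733 m/s
q = v̄ × d × w = 0.7330 × 1.33 × 1.94 = 1.891 m³/s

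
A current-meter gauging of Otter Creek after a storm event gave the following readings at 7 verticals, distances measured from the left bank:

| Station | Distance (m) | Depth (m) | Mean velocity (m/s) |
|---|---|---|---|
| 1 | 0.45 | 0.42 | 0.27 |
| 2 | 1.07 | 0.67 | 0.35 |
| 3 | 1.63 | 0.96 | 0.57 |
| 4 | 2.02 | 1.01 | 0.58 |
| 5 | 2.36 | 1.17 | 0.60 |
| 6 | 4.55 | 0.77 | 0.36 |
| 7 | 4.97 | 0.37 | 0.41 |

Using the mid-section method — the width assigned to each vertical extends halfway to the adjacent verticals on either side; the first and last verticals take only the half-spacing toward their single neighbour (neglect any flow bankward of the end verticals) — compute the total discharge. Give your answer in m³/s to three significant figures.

w_1 = (1.07 − 0.45)/2 = 0.31 m; q_1 = 0.27 × 0.42 × 0.31 = 0.03515 m³/s
w_2 = (1.63 − 0.45)/2 = 0.59 m; q_2 = 0.35 × 0.67 × 0.59 = 0.1384 m³/s
w_3 = (2.02 − 1.07)/2 = 0.475 m; q_3 = 0.57 × 0.96 × 0.475 = 0.2599 m³/s
w_4 = (2.36 − 1.63)/2 = 0.365 m; q_4 = 0.58 × 1.01 × 0.365 = 0.2138 m³/s
w_5 = (4.55 − 2.02)/2 = 1.265 m; q_5 = 0.60 × 1.17 × 1.265 = 0.8880 m³/s
w_6 = (4.97 − 2.36)/2 = 1.305 m; q_6 = 0.36 × 0.77 × 1.305 = 0.3617 m³/s
w_7 = (4.97 − 4.55)/2 = 0.21 m; q_7 = 0.41 × 0.37 × 0.21 = 0.03186 m³/s
Q = Σ qᵢ = 1.929 m³/s

1.93 m³/s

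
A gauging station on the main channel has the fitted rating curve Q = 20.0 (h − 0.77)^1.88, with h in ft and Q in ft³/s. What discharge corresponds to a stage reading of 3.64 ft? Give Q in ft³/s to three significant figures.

Q = 20.0 × (3.64 − 0.77)^1.88 = 20.0 × 2.87^1.88 = 145.2 ft³/s

145 ft³/s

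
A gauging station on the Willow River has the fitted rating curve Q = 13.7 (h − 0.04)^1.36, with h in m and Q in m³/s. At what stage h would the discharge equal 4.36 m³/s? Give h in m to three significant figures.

h − h₀ = (Q/C)^(1/b) = (4.36/13.7)^(1/1.36) = 0.4309 m
h = 0.04 + 0.4309 = 0.4709 m

0.471 m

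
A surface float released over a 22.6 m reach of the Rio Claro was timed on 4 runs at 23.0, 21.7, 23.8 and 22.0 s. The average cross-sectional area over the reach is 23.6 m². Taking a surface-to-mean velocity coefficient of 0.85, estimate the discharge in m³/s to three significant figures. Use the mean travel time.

20.0 m³/s

t̄ = (23.0 + 21.7 + 23.8 + 22.0) / 4 = 22.625 s
v_surface = L / t̄ = 22.6 / 22.625 = 0.9989 m/s
v_mean = 0.85 × 0.9989 = 0.8491 m/s
Q = A × v_mean = 23.6 × 0.8491 = 20.04 m³/s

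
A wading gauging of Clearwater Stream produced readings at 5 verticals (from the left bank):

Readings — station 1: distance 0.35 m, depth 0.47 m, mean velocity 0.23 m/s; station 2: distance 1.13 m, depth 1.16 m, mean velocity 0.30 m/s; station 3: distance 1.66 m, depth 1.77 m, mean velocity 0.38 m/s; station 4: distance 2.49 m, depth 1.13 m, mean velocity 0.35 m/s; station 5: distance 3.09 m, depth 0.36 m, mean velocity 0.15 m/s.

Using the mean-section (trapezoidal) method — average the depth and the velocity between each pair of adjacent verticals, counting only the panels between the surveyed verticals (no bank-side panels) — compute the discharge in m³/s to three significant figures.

0.983 m³/s

Panel 1-2: Δb = 0.78 m, d̄ = (0.47+1.16)/2 = 0.815, v̄ = (0.23+0.30)/2 = 0.265 → q = 0.78×0.815×0.265 = 0.1685 m³/s
Panel 2-3: Δb = 0.53 m, d̄ = (1.16+1.77)/2 = 1.465, v̄ = (0.30+0.38)/2 = 0.34 → q = 0.53×1.465×0.34 = 0.2640 m³/s
Panel 3-4: Δb = 0.83 m, d̄ = (1.77+1.13)/2 = 1.45, v̄ = (0.38+0.35)/2 = 0.365 → q = 0.83×1.45×0.365 = 0.4393 m³/s
Panel 4-5: Δb = 0.6 m, d̄ = (1.13+0.36)/2 = 0.745, v̄ = (0.35+0.15)/2 = 0.25 → q = 0.6×0.745×0.25 = 0.1118 m³/s
Q = Σ q = 0.9835 m³/s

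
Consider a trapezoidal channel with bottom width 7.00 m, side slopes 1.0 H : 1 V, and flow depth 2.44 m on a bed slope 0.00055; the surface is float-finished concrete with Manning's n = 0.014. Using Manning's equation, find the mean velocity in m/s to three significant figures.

2.35 m/s

A = (b + z·y)·y = (7.00 + 1.0×2.44)×2.44 = 23.03 m²
P = b + 2y√(1+z²) = 7.00 + 2×2.44×√(1+1.0²) = 13.90 m
R = A/P = 23.03/13.90 = 1.657 m
Q = (1/n)·A·R^(2/3)·S^(1/2) = (1/0.014) × 23.03 × 1.657^(2/3) × 0.00055^(1/2) = 54.03 m³/s
V = Q/A = 54.03/23.03 = 2.346 m/s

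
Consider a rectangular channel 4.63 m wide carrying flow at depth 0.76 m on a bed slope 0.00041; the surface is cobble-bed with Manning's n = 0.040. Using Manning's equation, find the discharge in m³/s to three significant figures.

A = b·y = 4.63 × 0.76 = 3.519 m²
P = b + 2y = 4.63 + 2×0.76 = 6.150 m
R = A/P = 3.519/6.150 = 0.5722 m
Q = (1/n)·A·R^(2/3)·S^(1/2) = (1/0.040) × 3.519 × 0.5722^(2/3) × 0.00041^(1/2) = 1.228 m³/s

1.23 m³/s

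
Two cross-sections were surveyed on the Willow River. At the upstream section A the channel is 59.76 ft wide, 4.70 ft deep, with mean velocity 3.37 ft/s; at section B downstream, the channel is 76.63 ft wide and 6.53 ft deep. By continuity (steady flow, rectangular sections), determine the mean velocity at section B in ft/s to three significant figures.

Q = A₁V₁ = (59.76×4.70) × 3.37 = 946.5 ft³/s
A₂ = 76.63 × 6.53 = 500.4 ft²
V₂ = Q/A₂ = 946.5/500.4 = 1.892 ft/s

1.89 ft/s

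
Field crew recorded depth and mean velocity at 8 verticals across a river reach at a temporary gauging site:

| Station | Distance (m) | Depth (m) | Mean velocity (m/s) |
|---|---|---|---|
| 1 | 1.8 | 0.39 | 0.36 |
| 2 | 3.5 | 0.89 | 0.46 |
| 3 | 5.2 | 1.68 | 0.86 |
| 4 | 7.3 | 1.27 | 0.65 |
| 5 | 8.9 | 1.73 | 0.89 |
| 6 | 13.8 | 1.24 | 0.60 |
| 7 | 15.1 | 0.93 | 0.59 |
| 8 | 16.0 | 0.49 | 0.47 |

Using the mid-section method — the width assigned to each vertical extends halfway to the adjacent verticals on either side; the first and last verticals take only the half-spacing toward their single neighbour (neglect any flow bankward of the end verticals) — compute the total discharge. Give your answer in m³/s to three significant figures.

w_1 = (3.5 − 1.8)/2 = 0.85 m; q_1 = 0.36 × 0.39 × 0.85 = 0.1193 m³/s
w_2 = (5.2 − 1.8)/2 = 1.7 m; q_2 = 0.46 × 0.89 × 1.7 = 0.6960 m³/s
w_3 = (7.3 − 3.5)/2 = 1.9 m; q_3 = 0.86 × 1.68 × 1.9 = 2.745 m³/s
w_4 = (8.9 − 5.2)/2 = 1.85 m; q_4 = 0.65 × 1.27 × 1.85 = 1.527 m³/s
w_5 = (13.8 − 7.3)/2 = 3.25 m; q_5 = 0.89 × 1.73 × 3.25 = 5.004 m³/s
w_6 = (15.1 − 8.9)/2 = 3.1 m; q_6 = 0.60 × 1.24 × 3.1 = 2.306 m³/s
w_7 = (16.0 − 13.8)/2 = 1.1 m; q_7 = 0.59 × 0.93 × 1.1 = 0.6036 m³/s
w_8 = (16.0 − 15.1)/2 = 0.45 m; q_8 = 0.47 × 0.49 × 0.45 = 0.1036 m³/s
Q = Σ qᵢ = 13.11 m³/s

13.1 m³/s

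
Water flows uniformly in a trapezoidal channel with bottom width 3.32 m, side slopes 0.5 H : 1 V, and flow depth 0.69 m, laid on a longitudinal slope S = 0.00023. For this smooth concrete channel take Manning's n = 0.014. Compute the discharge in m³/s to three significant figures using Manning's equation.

1.77 m³/s

A = (b + z·y)·y = (3.32 + 0.5×0.69)×0.69 = 2.529 m²
P = b + 2y√(1+z²) = 3.32 + 2×0.69×√(1+0.5²) = 4.863 m
R = A/P = 2.529/4.863 = 0.5200 m
Q = (1/n)·A·R^(2/3)·S^(1/2) = (1/0.014) × 2.529 × 0.5200^(2/3) × 0.00023^(1/2) = 1.772 m³/s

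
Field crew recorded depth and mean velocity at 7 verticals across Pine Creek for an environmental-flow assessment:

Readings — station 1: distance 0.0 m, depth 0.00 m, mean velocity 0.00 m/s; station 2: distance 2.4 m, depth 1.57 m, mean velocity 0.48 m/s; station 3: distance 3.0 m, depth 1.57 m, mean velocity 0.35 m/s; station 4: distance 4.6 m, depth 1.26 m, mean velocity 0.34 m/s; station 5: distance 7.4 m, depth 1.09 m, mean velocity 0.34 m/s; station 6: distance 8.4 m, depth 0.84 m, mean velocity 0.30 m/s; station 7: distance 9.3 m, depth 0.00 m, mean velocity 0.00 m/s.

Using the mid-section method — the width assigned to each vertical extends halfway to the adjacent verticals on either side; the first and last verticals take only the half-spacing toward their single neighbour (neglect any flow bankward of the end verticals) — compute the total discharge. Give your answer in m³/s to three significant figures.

3.62 m³/s

w_2 = (3.0 − 0.0)/2 = 1.5 m; q_2 = 0.48 × 1.57 × 1.5 = 1.130 m³/s
w_3 = (4.6 − 2.4)/2 = 1.1 m; q_3 = 0.35 × 1.57 × 1.1 = 0.6045 m³/s
w_4 = (7.4 − 3.0)/2 = 2.2 m; q_4 = 0.34 × 1.26 × 2.2 = 0.9425 m³/s
w_5 = (8.4 − 4.6)/2 = 1.9 m; q_5 = 0.34 × 1.09 × 1.9 = 0.7041 m³/s
w_6 = (9.3 − 7.4)/2 = 0.95 m; q_6 = 0.30 × 0.84 × 0.95 = 0.2394 m³/s
Stations 1, 7 contribute zero (depth or velocity is 0).
Q = Σ qᵢ = 3.621 m³/s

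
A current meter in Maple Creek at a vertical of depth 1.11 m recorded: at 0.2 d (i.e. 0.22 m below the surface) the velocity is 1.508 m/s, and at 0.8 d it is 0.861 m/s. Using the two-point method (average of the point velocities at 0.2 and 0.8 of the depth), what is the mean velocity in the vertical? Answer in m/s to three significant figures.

v̄ = (1.508 + 0.861) / 2 = 1.185 m/s

1.18 m/s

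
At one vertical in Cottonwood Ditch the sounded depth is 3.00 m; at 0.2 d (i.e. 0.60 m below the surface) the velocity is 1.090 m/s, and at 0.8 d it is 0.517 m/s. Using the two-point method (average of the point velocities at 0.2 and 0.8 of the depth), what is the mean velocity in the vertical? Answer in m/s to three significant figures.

v̄ = (1.090 + 0.517) / 2 = 0.8035 m/s

0.804 m/s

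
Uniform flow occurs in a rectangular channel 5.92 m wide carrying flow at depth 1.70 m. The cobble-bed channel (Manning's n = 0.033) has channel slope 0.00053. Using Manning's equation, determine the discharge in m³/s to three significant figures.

A = b·y = 5.92 × 1.70 = 10.06 m²
P = b + 2y = 5.92 + 2×1.70 = 9.320 m
R = A/P = 10.06/9.320 = 1.080 m
Q = (1/n)·A·R^(2/3)·S^(1/2) = (1/0.033) × 10.06 × 1.080^(2/3) × 0.00053^(1/2) = 7.390 m³/s

7.39 m³/s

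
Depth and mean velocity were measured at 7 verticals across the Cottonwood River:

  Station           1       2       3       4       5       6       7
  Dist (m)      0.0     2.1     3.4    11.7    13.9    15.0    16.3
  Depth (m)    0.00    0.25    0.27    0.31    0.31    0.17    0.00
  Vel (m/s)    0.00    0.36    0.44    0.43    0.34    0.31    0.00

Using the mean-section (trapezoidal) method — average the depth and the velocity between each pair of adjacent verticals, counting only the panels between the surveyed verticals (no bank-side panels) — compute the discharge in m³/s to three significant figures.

1.59 m³/s

Panel 1-2: Δb = 2.1 m, d̄ = (0.00+0.25)/2 = 0.125, v̄ = (0.00+0.36)/2 = 0.18 → q = 2.1×0.125×0.18 = 0.04725 m³/s
Panel 2-3: Δb = 1.3 m, d̄ = (0.25+0.27)/2 = 0.26, v̄ = (0.36+0.44)/2 = 0.4 → q = 1.3×0.26×0.4 = 0.1352 m³/s
Panel 3-4: Δb = 8.3 m, d̄ = (0.27+0.31)/2 = 0.29, v̄ = (0.44+0.43)/2 = 0.435 → q = 8.3×0.29×0.435 = 1.047 m³/s
Panel 4-5: Δb = 2.2 m, d̄ = (0.31+0.31)/2 = 0.31, v̄ = (0.43+0.34)/2 = 0.385 → q = 2.2×0.31×0.385 = 0.2626 m³/s
Panel 5-6: Δb = 1.1 m, d̄ = (0.31+0.17)/2 = 0.24, v̄ = (0.34+0.31)/2 = 0.325 → q = 1.1×0.24×0.325 = 0.08580 m³/s
Panel 6-7: Δb = 1.3 m, d̄ = (0.17+0.00)/2 = 0.085, v̄ = (0.31+0.00)/2 = 0.155 → q = 1.3×0.085×0.155 = 0.01713 m³/s
Q = Σ q = 1.595 m³/s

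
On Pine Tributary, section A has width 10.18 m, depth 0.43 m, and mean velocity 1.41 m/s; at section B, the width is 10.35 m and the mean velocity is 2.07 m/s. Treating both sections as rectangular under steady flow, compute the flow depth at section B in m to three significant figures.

0.288 m

Q = A₁V₁ = (10.18×0.43) × 1.41 = 6.172 m³/s
d₂ = Q/(b₂ V₂) = 6.172/(10.35×2.07) = 0.2881 m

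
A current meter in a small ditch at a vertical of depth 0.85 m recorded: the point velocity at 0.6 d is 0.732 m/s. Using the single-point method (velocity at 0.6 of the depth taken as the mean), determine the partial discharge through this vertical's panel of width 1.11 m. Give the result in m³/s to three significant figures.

0.691 m³/s

v̄ = v₀.₆ = 0.732 m/s
q = v̄ × d × w = 0.7320 × 0.85 × 1.11 = 0.6906 m³/s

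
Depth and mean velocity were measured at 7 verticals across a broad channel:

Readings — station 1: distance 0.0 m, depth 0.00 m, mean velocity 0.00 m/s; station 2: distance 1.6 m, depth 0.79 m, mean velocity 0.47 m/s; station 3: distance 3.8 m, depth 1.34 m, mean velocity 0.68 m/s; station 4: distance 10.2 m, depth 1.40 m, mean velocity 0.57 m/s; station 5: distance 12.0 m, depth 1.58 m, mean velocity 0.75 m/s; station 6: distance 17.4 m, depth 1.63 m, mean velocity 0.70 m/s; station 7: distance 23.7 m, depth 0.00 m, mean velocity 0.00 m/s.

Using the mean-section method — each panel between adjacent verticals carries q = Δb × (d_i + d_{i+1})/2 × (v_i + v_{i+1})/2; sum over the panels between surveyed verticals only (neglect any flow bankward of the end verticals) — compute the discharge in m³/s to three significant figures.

16.8 m³/s

Panel 1-2: Δb = 1.6 m, d̄ = (0.00+0.79)/2 = 0.395, v̄ = (0.00+0.47)/2 = 0.235 → q = 1.6×0.395×0.235 = 0.1485 m³/s
Panel 2-3: Δb = 2.2 m, d̄ = (0.79+1.34)/2 = 1.065, v̄ = (0.47+0.68)/2 = 0.575 → q = 2.2×1.065×0.575 = 1.347 m³/s
Panel 3-4: Δb = 6.4 m, d̄ = (1.34+1.40)/2 = 1.37, v̄ = (0.68+0.57)/2 = 0.625 → q = 6.4×1.37×0.625 = 5.480 m³/s
Panel 4-5: Δb = 1.8 m, d̄ = (1.40+1.58)/2 = 1.49, v̄ = (0.57+0.75)/2 = 0.66 → q = 1.8×1.49×0.66 = 1.770 m³/s
Panel 5-6: Δb = 5.4 m, d̄ = (1.58+1.63)/2 = 1.605, v̄ = (0.75+0.70)/2 = 0.725 → q = 5.4×1.605×0.725 = 6.284 m³/s
Panel 6-7: Δb = 6.3 m, d̄ = (1.63+0.00)/2 = 0.815, v̄ = (0.70+0.00)/2 = 0.35 → q = 6.3×0.815×0.35 = 1.797 m³/s
Q = Σ q = 16.83 m³/s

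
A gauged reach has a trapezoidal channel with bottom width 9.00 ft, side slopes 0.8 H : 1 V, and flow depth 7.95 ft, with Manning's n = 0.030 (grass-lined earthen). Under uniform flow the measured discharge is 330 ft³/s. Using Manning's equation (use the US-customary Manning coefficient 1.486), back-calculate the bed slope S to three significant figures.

A = (b + z·y)·y = (9.00 + 0.8×7.95)×7.95 = 122.1 ft²
P = b + 2y√(1+z²) = 9.00 + 2×7.95×√(1+0.8²) = 29.36 ft
R = A/P = 122.1/29.36 = 4.159 ft
S = (Q·n / (1.486·A·R^(2/3)))² = (330×0.030 / (1.486×122.1×2.586))² = 0.0004451

0.000445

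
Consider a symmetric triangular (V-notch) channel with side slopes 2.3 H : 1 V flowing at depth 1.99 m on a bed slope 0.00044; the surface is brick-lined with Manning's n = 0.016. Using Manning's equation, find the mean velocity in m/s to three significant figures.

1.23 m/s

A = z·y² = 2.3×1.99² = 9.108 m²
P = 2y√(1+z²) = 2×1.99×√(1+2.3²) = 9.982 m
R = A/P = 9.108/9.982 = 0.9125 m
Q = (1/n)·A·R^(2/3)·S^(1/2) = (1/0.016) × 9.108 × 0.9125^(2/3) × 0.00044^(1/2) = 11.23 m³/s
V = Q/A = 11.23/9.108 = 1.233 m/s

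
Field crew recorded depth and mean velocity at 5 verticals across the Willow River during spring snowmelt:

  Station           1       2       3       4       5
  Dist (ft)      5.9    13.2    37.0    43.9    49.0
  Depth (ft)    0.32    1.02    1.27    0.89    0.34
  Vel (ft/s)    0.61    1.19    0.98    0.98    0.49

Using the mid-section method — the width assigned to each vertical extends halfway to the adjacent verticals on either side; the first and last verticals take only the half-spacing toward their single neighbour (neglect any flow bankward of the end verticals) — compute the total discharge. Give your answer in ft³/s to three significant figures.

w_1 = (13.2 − 5.9)/2 = 3.65 ft; q_1 = 0.61 × 0.32 × 3.65 = 0.7125 ft³/s
w_2 = (37.0 − 5.9)/2 = 15.55 ft; q_2 = 1.19 × 1.02 × 15.55 = 18.87 ft³/s
w_3 = (43.9 − 13.2)/2 = 15.35 ft; q_3 = 0.98 × 1.27 × 15.35 = 19.10 ft³/s
w_4 = (49.0 − 37.0)/2 = 6 ft; q_4 = 0.98 × 0.89 × 6 = 5.233 ft³/s
w_5 = (49.0 − 43.9)/2 = 2.55 ft; q_5 = 0.49 × 0.34 × 2.55 = 0.4248 ft³/s
Q = Σ qᵢ = 44.35 ft³/s

44.3 ft³/s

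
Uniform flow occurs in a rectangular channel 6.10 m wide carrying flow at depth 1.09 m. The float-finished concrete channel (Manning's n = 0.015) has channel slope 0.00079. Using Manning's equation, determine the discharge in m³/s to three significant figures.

10.8 m³/s

A = b·y = 6.10 × 1.09 = 6.649 m²
P = b + 2y = 6.10 + 2×1.09 = 8.280 m
R = A/P = 6.649/8.280 = 0.8030 m
Q = (1/n)·A·R^(2/3)·S^(1/2) = (1/0.015) × 6.649 × 0.8030^(2/3) × 0.00079^(1/2) = 10.76 m³/s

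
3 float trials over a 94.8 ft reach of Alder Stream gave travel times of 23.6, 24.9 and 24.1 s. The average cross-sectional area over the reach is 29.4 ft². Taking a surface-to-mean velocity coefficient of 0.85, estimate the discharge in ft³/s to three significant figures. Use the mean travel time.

97.9 ft³/s

t̄ = (23.6 + 24.9 + 24.1) / 3 = 24.2 s
v_surface = L / t̄ = 94.8 / 24.2 = 3.917 ft/s
v_mean = 0.85 × 3.917 = 3.330 ft/s
Q = A × v_mean = 29.4 × 3.330 = 97.89 ft³/s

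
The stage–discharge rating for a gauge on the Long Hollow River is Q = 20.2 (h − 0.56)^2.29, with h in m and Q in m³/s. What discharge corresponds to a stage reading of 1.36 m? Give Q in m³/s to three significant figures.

Q = 20.2 × (1.36 − 0.56)^2.29 = 20.2 × 0.8^2.29 = 12.12 m³/s

12.1 m³/s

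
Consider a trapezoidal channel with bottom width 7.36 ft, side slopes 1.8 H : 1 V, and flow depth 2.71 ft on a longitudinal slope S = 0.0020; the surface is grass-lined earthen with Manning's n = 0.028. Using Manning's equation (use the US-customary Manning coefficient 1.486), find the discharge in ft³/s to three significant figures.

A = (b + z·y)·y = (7.36 + 1.8×2.71)×2.71 = 33.16 ft²
P = b + 2y√(1+z²) = 7.36 + 2×2.71×√(1+1.8²) = 18.52 ft
R = A/P = 33.16/18.52 = 1.791 ft
Q = (1.486/n)·A·R^(2/3)·S^(1/2) = (1.486/0.028) × 33.16 × 1.791^(2/3) × 0.0020^(1/2) = 116.1 ft³/s

116 ft³/s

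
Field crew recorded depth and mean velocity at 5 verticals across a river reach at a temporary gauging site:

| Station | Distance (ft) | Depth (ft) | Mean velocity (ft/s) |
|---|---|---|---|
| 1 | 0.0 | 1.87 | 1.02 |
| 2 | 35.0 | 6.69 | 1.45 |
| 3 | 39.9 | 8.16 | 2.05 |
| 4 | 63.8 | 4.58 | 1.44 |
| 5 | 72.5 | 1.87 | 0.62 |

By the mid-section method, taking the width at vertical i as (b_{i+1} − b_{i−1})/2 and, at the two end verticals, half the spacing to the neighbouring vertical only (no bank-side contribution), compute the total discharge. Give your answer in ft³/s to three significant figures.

w_1 = (35.0 − 0.0)/2 = 17.5 ft; q_1 = 1.02 × 1.87 × 17.5 = 33.38 ft³/s
w_2 = (39.9 − 0.0)/2 = 19.95 ft; q_2 = 1.45 × 6.69 × 19.95 = 193.5 ft³/s
w_3 = (63.8 − 35.0)/2 = 14.4 ft; q_3 = 2.05 × 8.16 × 14.4 = 240.9 ft³/s
w_4 = (72.5 − 39.9)/2 = 16.3 ft; q_4 = 1.44 × 4.58 × 16.3 = 107.5 ft³/s
w_5 = (72.5 − 63.8)/2 = 4.35 ft; q_5 = 0.62 × 1.87 × 4.35 = 5.043 ft³/s
Q = Σ qᵢ = 580.3 ft³/s

580 ft³/s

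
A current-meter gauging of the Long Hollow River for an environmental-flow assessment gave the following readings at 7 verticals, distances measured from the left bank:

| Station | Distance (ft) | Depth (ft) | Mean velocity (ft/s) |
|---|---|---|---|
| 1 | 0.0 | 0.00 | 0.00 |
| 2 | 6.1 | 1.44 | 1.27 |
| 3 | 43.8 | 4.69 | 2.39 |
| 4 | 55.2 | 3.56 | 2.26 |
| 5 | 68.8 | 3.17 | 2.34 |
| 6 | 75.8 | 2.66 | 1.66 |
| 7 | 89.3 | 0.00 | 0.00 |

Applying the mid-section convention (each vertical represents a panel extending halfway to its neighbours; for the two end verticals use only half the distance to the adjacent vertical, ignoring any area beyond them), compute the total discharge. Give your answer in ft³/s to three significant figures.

w_2 = (43.8 − 0.0)/2 = 21.9 ft; q_2 = 1.27 × 1.44 × 21.9 = 40.05 ft³/s
w_3 = (55.2 − 6.1)/2 = 24.55 ft; q_3 = 2.39 × 4.69 × 24.55 = 275.2 ft³/s
w_4 = (68.8 − 43.8)/2 = 12.5 ft; q_4 = 2.26 × 3.56 × 12.5 = 100.6 ft³/s
w_5 = (75.8 − 55.2)/2 = 10.3 ft; q_5 = 2.34 × 3.17 × 10.3 = 76.40 ft³/s
w_6 = (89.3 − 68.8)/2 = 10.25 ft; q_6 = 1.66 × 2.66 × 10.25 = 45.26 ft³/s
Stations 1, 7 contribute zero (depth or velocity is 0).
Q = Σ qᵢ = 537.5 ft³/s

537 ft³/s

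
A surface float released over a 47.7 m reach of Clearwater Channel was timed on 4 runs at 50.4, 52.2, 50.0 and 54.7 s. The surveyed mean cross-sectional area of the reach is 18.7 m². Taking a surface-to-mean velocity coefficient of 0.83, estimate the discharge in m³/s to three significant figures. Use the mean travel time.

14.3 m³/s

t̄ = (50.4 + 52.2 + 50.0 + 54.7) / 4 = 51.825 s
v_surface = L / t̄ = 47.7 / 51.825 = 0.9204 m/s
v_mean = 0.83 × 0.9204 = 0.7639 m/s
Q = A × v_mean = 18.7 × 0.7639 = 14.29 m³/s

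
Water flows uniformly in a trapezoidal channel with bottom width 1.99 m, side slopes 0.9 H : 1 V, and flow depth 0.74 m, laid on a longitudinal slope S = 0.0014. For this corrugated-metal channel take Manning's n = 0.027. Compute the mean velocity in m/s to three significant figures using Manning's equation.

A = (b + z·y)·y = (1.99 + 0.9×0.74)×0.74 = 1.965 m²
P = b + 2y√(1+z²) = 1.99 + 2×0.74×√(1+0.9²) = 3.981 m
R = A/P = 1.965/3.981 = 0.4937 m
Q = (1/n)·A·R^(2/3)·S^(1/2) = (1/0.027) × 1.965 × 0.4937^(2/3) × 0.0014^(1/2) = 1.701 m³/s
V = Q/A = 1.701/1.965 = 0.8656 m/s

0.866 m/s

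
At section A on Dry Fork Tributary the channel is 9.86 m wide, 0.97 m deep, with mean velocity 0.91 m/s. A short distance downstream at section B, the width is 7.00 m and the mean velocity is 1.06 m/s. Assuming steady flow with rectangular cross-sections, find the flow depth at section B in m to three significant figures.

Q = A₁V₁ = (9.86×0.97) × 0.91 = 8.703 m³/s
d₂ = Q/(b₂ V₂) = 8.703/(7.00×1.06) = 1.173 m

1.17 m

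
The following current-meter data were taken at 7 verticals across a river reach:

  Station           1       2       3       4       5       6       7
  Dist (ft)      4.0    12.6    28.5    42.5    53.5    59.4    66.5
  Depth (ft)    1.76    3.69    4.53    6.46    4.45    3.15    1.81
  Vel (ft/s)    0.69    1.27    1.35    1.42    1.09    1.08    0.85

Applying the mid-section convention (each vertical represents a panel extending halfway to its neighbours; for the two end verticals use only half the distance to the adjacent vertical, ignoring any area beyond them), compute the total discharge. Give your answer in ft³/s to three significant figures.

w_1 = (12.6 − 4.0)/2 = 4.3 ft; q_1 = 0.69 × 1.76 × 4.3 = 5.222 ft³/s
w_2 = (28.5 − 4.0)/2 = 12.25 ft; q_2 = 1.27 × 3.69 × 12.25 = 57.41 ft³/s
w_3 = (42.5 − 12.6)/2 = 14.95 ft; q_3 = 1.35 × 4.53 × 14.95 = 91.43 ft³/s
w_4 = (53.5 − 28.5)/2 = 12.5 ft; q_4 = 1.42 × 6.46 × 12.5 = 114.7 ft³/s
w_5 = (59.4 − 42.5)/2 = 8.45 ft; q_5 = 1.09 × 4.45 × 8.45 = 40.99 ft³/s
w_6 = (66.5 − 53.5)/2 = 6.5 ft; q_6 = 1.08 × 3.15 × 6.5 = 22.11 ft³/s
w_7 = (66.5 − 59.4)/2 = 3.55 ft; q_7 = 0.85 × 1.81 × 3.55 = 5.462 ft³/s
Q = Σ qᵢ = 337.3 ft³/s

337 ft³/s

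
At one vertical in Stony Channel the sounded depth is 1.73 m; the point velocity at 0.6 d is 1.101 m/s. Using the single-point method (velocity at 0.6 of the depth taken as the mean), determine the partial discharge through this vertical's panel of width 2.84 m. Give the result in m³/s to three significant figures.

5.41 m³/s

v̄ = v₀.₆ = 1.101 m/s
q = v̄ × d × w = 1.101 × 1.73 × 2.84 = 5.409 m³/s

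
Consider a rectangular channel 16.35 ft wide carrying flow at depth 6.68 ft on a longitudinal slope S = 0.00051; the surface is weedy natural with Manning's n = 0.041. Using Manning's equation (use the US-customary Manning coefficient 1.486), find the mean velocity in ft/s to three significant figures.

A = b·y = 16.35 × 6.68 = 109.2 ft²
P = b + 2y = 16.35 + 2×6.68 = 29.71 ft
R = A/P = 109.2/29.71 = 3.676 ft
Q = (1.486/n)·A·R^(2/3)·S^(1/2) = (1.486/0.041) × 109.2 × 3.676^(2/3) × 0.00051^(1/2) = 212.9 ft³/s
V = Q/A = 212.9/109.2 = 1.950 ft/s

1.95 ft/s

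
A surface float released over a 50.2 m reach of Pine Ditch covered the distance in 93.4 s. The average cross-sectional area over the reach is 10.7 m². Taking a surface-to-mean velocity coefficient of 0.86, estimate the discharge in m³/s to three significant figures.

4.95 m³/s

v_surface = L / t̄ = 50.2 / 93.4 = 0.5375 m/s
v_mean = 0.86 × 0.5375 = 0.4622 m/s
Q = A × v_mean = 10.7 × 0.4622 = 4.946 m³/s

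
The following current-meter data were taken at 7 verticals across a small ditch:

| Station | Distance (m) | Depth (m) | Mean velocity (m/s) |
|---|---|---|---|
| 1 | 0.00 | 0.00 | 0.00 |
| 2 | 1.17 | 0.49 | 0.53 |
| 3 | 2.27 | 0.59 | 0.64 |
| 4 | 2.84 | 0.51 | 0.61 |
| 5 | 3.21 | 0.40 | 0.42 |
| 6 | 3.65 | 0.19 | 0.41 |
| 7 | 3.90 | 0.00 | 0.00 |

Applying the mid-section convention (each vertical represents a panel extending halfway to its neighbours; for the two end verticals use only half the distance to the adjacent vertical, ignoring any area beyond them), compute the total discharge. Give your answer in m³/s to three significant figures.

w_2 = (2.27 − 0.00)/2 = 1.135 m; q_2 = 0.53 × 0.49 × 1.135 = 0.2948 m³/s
w_3 = (2.84 − 1.17)/2 = 0.835 m; q_3 = 0.64 × 0.59 × 0.835 = 0.3153 m³/s
w_4 = (3.21 − 2.27)/2 = 0.47 m; q_4 = 0.61 × 0.51 × 0.47 = 0.1462 m³/s
w_5 = (3.65 − 2.84)/2 = 0.405 m; q_5 = 0.42 × 0.40 × 0.405 = 0.06804 m³/s
w_6 = (3.90 − 3.21)/2 = 0.345 m; q_6 = 0.41 × 0.19 × 0.345 = 0.02688 m³/s
Stations 1, 7 contribute zero (depth or velocity is 0).
Q = Σ qᵢ = 0.8512 m³/s

0.851 m³/s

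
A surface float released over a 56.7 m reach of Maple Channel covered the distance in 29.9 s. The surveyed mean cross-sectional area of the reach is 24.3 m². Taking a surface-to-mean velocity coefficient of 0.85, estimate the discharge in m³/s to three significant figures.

v_surface = L / t̄ = 56.7 / 29.9 = 1.896 m/s
v_mean = 0.85 × 1.896 = 1.612 m/s
Q = A × v_mean = 24.3 × 1.612 = 39.17 m³/s

39.2 m³/s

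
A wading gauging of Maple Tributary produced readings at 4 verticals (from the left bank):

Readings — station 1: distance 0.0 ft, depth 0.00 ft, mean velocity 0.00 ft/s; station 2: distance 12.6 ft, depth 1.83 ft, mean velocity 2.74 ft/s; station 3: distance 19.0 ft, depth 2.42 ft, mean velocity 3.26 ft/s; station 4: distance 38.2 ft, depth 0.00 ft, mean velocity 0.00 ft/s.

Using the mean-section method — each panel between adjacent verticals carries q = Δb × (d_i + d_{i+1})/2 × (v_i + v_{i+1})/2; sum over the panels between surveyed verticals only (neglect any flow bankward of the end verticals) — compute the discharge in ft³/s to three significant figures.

Panel 1-2: Δb = 12.6 ft, d̄ = (0.00+1.83)/2 = 0.915, v̄ = (0.00+2.74)/2 = 1.37 → q = 12.6×0.915×1.37 = 15.79 ft³/s
Panel 2-3: Δb = 6.4 ft, d̄ = (1.83+2.42)/2 = 2.125, v̄ = (2.74+3.26)/2 = 3 → q = 6.4×2.125×3 = 40.80 ft³/s
Panel 3-4: Δb = 19.2 ft, d̄ = (2.42+0.00)/2 = 1.21, v̄ = (3.26+0.00)/2 = 1.63 → q = 19.2×1.21×1.63 = 37.87 ft³/s
Q = Σ q = 94.46 ft³/s

94.5 ft³/s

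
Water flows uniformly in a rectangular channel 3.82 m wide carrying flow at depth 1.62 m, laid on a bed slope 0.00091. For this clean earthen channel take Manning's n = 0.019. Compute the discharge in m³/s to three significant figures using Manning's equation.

9.00 m³/s

A = b·y = 3.82 × 1.62 = 6.188 m²
P = b + 2y = 3.82 + 2×1.62 = 7.060 m
R = A/P = 6.188/7.060 = 0.8765 m
Q = (1/n)·A·R^(2/3)·S^(1/2) = (1/0.019) × 6.188 × 0.8765^(2/3) × 0.00091^(1/2) = 8.999 m³/s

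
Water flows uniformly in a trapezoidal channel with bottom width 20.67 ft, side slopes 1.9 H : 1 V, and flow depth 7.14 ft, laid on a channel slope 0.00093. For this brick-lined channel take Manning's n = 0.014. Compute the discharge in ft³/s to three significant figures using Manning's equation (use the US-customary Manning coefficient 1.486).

2240 ft³/s

A = (b + z·y)·y = (20.67 + 1.9×7.14)×7.14 = 244.4 ft²
P = b + 2y√(1+z²) = 20.67 + 2×7.14×√(1+1.9²) = 51.33 ft
R = A/P = 244.4/51.33 = 4.762 ft
Q = (1.486/n)·A·R^(2/3)·S^(1/2) = (1.486/0.014) × 244.4 × 4.762^(2/3) × 0.00093^(1/2) = 2240 ft³/s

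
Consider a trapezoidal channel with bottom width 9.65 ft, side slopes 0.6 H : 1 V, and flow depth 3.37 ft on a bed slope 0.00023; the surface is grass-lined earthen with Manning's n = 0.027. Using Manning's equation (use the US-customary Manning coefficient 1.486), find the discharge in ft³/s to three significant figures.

56.3 ft³/s

A = (b + z·y)·y = (9.65 + 0.6×3.37)×3.37 = 39.33 ft²
P = b + 2y√(1+z²) = 9.65 + 2×3.37×√(1+0.6²) = 17.51 ft
R = A/P = 39.33/17.51 = 2.246 ft
Q = (1.486/n)·A·R^(2/3)·S^(1/2) = (1.486/0.027) × 39.33 × 2.246^(2/3) × 0.00023^(1/2) = 56.31 ft³/s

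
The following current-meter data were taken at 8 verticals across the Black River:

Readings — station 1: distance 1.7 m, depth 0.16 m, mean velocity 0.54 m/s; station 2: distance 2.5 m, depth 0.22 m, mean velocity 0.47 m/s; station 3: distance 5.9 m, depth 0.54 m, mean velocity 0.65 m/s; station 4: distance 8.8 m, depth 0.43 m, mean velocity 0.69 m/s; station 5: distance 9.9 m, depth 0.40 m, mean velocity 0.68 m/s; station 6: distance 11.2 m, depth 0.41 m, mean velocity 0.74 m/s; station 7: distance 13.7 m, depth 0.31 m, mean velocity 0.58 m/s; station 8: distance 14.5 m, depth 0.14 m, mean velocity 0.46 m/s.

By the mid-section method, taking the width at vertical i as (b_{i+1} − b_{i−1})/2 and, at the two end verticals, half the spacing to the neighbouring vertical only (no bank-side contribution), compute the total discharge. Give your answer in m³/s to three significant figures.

w_1 = (2.5 − 1.7)/2 = 0.4 m; q_1 = 0.54 × 0.16 × 0.4 = 0.03456 m³/s
w_2 = (5.9 − 1.7)/2 = 2.1 m; q_2 = 0.47 × 0.22 × 2.1 = 0.2171 m³/s
w_3 = (8.8 − 2.5)/2 = 3.15 m; q_3 = 0.65 × 0.54 × 3.15 = 1.106 m³/s
w_4 = (9.9 − 5.9)/2 = 2 m; q_4 = 0.69 × 0.43 × 2 = 0.5934 m³/s
w_5 = (11.2 − 8.8)/2 = 1.2 m; q_5 = 0.68 × 0.40 × 1.2 = 0.3264 m³/s
w_6 = (13.7 − 9.9)/2 = 1.9 m; q_6 = 0.74 × 0.41 × 1.9 = 0.5765 m³/s
w_7 = (14.5 − 11.2)/2 = 1.65 m; q_7 = 0.58 × 0.31 × 1.65 = 0.2967 m³/s
w_8 = (14.5 − 13.7)/2 = 0.4 m; q_8 = 0.46 × 0.14 × 0.4 = 0.02576 m³/s
Q = Σ qᵢ = 3.176 m³/s

3.18 m³/s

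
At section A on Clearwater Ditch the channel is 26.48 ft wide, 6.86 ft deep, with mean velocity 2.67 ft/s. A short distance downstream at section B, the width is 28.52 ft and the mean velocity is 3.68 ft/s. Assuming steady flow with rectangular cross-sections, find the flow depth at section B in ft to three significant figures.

Q = A₁V₁ = (26.48×6.86) × 2.67 = 485.0 ft³/s
d₂ = Q/(b₂ V₂) = 485.0/(28.52×3.68) = 4.621 ft

4.62 ft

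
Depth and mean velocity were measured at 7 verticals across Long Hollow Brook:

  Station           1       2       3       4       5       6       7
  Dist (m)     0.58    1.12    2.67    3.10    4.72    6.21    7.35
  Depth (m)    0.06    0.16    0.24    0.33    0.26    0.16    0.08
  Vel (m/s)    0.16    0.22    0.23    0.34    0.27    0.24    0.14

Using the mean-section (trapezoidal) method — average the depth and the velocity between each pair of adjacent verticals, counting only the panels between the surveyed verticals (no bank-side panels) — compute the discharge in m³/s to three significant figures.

Panel 1-2: Δb = 0.54 m, d̄ = (0.06+0.16)/2 = 0.11, v̄ = (0.16+0.22)/2 = 0.19 → q = 0.54×0.11×0.19 = 0.01129 m³/s
Panel 2-3: Δb = 1.55 m, d̄ = (0.16+0.24)/2 = 0.2, v̄ = (0.22+0.23)/2 = 0.225 → q = 1.55×0.2×0.225 = 0.06975 m³/s
Panel 3-4: Δb = 0.43 m, d̄ = (0.24+0.33)/2 = 0.285, v̄ = (0.23+0.34)/2 = 0.285 → q = 0.43×0.285×0.285 = 0.03493 m³/s
Panel 4-5: Δb = 1.62 m, d̄ = (0.33+0.26)/2 = 0.295, v̄ = (0.34+0.27)/2 = 0.305 → q = 1.62×0.295×0.305 = 0.1458 m³/s
Panel 5-6: Δb = 1.49 m, d̄ = (0.26+0.16)/2 = 0.21, v̄ = (0.27+0.24)/2 = 0.255 → q = 1.49×0.21×0.255 = 0.07979 m³/s
Panel 6-7: Δb = 1.14 m, d̄ = (0.16+0.08)/2 = 0.12, v̄ = (0.24+0.14)/2 = 0.19 → q = 1.14×0.12×0.19 = 0.02599 m³/s
Q = Σ q = 0.3675 m³/s

0.368 m³/s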